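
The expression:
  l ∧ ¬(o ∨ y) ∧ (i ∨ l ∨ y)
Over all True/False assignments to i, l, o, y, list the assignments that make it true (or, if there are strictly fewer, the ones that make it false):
is true only for:
  i=False, l=True, o=False, y=False;
  i=True, l=True, o=False, y=False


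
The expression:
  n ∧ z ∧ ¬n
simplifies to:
False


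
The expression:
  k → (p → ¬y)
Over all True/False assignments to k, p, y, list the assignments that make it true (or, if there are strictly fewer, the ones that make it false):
is false only for:
  k=True, p=True, y=True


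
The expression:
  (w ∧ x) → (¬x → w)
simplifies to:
True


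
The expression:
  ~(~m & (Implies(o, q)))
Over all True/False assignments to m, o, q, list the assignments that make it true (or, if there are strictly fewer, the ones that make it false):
is false only for:
  m=False, o=False, q=False;
  m=False, o=False, q=True;
  m=False, o=True, q=True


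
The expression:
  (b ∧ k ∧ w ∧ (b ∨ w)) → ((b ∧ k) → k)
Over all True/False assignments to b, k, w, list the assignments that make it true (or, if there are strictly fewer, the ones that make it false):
is always true.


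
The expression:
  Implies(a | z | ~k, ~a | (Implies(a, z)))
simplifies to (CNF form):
z | ~a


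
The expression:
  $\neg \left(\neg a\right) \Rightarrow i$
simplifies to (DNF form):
$i \vee \neg a$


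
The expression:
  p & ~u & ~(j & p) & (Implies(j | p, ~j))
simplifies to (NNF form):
p & ~j & ~u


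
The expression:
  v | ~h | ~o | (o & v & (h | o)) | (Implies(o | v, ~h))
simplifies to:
v | ~h | ~o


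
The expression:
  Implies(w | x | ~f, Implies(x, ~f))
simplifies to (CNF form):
~f | ~x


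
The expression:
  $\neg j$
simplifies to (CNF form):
$\neg j$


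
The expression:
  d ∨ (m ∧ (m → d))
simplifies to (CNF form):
d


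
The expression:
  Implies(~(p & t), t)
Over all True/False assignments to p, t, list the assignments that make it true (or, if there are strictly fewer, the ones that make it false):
is true only for:
  p=False, t=True;
  p=True, t=True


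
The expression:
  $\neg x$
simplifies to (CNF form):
$\neg x$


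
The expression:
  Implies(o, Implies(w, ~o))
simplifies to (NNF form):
~o | ~w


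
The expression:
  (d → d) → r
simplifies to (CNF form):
r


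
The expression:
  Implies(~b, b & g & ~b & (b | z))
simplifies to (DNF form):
b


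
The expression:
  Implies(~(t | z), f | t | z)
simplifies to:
f | t | z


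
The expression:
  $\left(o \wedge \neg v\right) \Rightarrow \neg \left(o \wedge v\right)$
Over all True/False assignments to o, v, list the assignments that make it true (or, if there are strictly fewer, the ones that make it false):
is always true.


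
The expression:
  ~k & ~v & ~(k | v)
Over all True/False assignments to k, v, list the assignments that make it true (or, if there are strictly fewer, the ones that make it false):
is true only for:
  k=False, v=False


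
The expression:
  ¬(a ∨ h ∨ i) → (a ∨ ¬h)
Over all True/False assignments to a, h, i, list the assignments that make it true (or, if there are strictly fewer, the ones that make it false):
is always true.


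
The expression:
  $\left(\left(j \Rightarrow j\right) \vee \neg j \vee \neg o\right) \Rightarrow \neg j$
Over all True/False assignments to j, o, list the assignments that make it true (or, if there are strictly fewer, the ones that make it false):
is true only for:
  j=False, o=False;
  j=False, o=True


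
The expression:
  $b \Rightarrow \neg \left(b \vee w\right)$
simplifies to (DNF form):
$\neg b$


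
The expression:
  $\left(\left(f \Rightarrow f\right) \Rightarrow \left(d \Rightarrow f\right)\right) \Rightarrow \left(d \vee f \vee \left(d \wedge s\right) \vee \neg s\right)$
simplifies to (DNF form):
$d \vee f \vee \neg s$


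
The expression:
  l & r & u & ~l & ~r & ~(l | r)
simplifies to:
False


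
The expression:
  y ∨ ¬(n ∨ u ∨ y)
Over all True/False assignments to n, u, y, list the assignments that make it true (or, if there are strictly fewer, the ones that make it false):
is false only for:
  n=False, u=True, y=False;
  n=True, u=False, y=False;
  n=True, u=True, y=False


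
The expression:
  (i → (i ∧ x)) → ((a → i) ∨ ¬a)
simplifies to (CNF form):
i ∨ ¬a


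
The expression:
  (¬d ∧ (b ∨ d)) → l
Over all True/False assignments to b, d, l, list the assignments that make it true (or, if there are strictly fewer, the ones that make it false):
is false only for:
  b=True, d=False, l=False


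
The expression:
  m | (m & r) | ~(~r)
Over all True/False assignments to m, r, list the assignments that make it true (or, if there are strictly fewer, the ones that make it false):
is false only for:
  m=False, r=False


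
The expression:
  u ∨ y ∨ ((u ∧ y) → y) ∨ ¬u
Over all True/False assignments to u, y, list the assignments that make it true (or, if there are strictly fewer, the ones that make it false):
is always true.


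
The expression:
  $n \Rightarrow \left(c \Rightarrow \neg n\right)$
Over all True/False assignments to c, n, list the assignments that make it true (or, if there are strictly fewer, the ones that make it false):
is false only for:
  c=True, n=True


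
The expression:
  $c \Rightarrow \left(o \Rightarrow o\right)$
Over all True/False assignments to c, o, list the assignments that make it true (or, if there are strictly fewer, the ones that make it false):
is always true.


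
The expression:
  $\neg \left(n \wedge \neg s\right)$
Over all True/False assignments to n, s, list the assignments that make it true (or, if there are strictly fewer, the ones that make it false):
is false only for:
  n=True, s=False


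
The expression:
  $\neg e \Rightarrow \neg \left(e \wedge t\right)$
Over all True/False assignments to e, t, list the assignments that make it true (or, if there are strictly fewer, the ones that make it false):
is always true.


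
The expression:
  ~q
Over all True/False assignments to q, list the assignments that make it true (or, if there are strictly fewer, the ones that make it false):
is true only for:
  q=False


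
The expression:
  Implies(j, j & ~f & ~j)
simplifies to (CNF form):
~j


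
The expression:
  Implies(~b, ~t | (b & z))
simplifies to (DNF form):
b | ~t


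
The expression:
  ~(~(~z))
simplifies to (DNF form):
~z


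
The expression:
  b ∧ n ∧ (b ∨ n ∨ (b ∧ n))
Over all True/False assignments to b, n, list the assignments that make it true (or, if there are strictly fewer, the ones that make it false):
is true only for:
  b=True, n=True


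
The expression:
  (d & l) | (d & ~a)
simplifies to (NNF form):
d & (l | ~a)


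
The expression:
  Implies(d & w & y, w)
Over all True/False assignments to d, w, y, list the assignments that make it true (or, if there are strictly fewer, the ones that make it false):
is always true.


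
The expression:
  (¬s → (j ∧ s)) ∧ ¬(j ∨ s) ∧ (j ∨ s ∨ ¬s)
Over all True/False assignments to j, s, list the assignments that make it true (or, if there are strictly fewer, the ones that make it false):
is never true.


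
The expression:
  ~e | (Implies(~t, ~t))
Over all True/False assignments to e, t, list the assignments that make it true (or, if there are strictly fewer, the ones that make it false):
is always true.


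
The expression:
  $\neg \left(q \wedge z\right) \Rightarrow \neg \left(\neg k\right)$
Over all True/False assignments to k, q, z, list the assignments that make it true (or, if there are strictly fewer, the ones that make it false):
is false only for:
  k=False, q=False, z=False;
  k=False, q=False, z=True;
  k=False, q=True, z=False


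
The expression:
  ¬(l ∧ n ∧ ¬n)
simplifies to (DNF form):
True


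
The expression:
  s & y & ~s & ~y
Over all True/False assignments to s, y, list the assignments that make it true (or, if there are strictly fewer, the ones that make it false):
is never true.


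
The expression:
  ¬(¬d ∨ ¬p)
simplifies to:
d ∧ p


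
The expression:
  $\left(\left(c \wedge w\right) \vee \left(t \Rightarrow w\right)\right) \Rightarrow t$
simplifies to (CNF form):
$t$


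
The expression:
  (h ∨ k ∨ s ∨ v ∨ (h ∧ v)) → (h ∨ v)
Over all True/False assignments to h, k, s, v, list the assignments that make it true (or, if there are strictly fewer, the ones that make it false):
is false only for:
  h=False, k=False, s=True, v=False;
  h=False, k=True, s=False, v=False;
  h=False, k=True, s=True, v=False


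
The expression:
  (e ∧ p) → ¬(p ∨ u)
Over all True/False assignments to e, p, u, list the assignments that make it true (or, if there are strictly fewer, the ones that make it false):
is false only for:
  e=True, p=True, u=False;
  e=True, p=True, u=True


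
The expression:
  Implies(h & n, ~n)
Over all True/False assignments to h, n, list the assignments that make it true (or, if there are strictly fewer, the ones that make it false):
is false only for:
  h=True, n=True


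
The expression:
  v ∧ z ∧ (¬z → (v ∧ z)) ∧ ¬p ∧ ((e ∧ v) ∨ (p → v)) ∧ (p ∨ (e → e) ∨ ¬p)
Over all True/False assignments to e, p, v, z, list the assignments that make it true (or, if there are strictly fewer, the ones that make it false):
is true only for:
  e=False, p=False, v=True, z=True;
  e=True, p=False, v=True, z=True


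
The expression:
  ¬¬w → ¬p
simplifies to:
¬p ∨ ¬w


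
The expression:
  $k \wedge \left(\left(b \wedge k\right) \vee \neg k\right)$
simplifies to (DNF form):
$b \wedge k$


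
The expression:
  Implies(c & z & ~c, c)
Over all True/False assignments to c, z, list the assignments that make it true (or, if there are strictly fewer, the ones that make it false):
is always true.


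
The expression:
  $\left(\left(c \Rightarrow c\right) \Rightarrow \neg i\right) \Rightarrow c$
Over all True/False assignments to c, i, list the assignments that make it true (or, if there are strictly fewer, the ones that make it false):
is false only for:
  c=False, i=False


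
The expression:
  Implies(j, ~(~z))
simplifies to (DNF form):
z | ~j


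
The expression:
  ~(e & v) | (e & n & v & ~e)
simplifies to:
~e | ~v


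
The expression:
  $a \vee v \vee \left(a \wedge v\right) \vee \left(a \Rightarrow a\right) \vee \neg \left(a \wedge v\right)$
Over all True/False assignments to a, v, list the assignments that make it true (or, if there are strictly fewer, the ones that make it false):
is always true.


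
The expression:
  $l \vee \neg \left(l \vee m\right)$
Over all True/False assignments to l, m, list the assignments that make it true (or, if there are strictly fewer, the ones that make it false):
is false only for:
  l=False, m=True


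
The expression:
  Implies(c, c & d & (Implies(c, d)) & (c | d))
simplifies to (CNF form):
d | ~c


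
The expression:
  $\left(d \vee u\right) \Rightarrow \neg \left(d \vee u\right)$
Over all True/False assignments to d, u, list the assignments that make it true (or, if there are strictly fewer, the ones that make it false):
is true only for:
  d=False, u=False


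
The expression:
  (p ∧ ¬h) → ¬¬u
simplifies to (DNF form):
h ∨ u ∨ ¬p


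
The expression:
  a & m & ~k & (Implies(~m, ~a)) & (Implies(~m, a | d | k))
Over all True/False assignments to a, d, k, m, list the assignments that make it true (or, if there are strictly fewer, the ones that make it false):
is true only for:
  a=True, d=False, k=False, m=True;
  a=True, d=True, k=False, m=True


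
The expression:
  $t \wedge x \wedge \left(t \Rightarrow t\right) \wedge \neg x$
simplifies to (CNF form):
$\text{False}$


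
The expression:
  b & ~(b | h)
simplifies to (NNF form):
False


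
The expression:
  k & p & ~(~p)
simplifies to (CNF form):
k & p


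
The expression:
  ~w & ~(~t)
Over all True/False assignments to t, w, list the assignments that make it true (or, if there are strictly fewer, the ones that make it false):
is true only for:
  t=True, w=False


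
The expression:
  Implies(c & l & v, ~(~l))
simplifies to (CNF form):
True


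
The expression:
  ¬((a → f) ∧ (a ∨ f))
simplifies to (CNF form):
¬f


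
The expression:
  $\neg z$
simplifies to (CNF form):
$\neg z$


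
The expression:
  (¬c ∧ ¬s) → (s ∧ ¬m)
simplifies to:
c ∨ s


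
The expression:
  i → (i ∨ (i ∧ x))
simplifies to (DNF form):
True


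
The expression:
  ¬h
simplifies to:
¬h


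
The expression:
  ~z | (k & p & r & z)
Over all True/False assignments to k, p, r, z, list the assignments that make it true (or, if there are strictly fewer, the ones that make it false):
is false only for:
  k=False, p=False, r=False, z=True;
  k=False, p=False, r=True, z=True;
  k=False, p=True, r=False, z=True;
  k=False, p=True, r=True, z=True;
  k=True, p=False, r=False, z=True;
  k=True, p=False, r=True, z=True;
  k=True, p=True, r=False, z=True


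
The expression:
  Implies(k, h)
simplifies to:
h | ~k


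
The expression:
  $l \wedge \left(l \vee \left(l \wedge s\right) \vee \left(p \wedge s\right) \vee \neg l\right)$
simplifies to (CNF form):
$l$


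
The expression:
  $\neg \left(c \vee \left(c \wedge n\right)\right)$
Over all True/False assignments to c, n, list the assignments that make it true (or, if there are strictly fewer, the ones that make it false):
is true only for:
  c=False, n=False;
  c=False, n=True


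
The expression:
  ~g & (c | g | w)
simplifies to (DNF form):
(c & ~g) | (w & ~g)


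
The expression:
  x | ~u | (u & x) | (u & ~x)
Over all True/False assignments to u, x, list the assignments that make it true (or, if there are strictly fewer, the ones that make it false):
is always true.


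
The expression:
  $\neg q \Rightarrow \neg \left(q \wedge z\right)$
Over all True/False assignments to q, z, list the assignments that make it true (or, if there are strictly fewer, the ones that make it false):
is always true.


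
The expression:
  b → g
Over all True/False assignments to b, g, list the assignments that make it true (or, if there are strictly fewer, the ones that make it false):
is false only for:
  b=True, g=False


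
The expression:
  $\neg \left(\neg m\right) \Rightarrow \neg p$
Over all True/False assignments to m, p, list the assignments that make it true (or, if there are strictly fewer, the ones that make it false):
is false only for:
  m=True, p=True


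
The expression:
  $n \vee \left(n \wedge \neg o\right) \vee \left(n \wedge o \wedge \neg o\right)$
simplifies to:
$n$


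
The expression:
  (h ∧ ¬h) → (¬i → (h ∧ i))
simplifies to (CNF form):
True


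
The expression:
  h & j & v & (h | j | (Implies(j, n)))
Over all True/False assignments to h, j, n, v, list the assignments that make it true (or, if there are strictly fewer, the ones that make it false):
is true only for:
  h=True, j=True, n=False, v=True;
  h=True, j=True, n=True, v=True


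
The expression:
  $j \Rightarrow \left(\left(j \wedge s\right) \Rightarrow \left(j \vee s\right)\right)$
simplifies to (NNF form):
$\text{True}$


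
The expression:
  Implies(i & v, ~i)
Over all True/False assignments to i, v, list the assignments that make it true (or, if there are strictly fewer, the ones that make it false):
is false only for:
  i=True, v=True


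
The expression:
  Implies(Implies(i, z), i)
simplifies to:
i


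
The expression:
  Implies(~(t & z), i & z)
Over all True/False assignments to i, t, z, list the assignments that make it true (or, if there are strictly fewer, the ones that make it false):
is true only for:
  i=False, t=True, z=True;
  i=True, t=False, z=True;
  i=True, t=True, z=True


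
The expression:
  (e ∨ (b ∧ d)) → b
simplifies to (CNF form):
b ∨ ¬e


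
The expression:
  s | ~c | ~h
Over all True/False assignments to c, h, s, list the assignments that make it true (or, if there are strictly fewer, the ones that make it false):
is false only for:
  c=True, h=True, s=False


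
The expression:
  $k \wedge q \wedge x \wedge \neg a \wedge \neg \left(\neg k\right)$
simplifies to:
$k \wedge q \wedge x \wedge \neg a$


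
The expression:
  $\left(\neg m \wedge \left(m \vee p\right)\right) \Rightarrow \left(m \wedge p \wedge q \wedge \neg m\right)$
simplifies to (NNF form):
$m \vee \neg p$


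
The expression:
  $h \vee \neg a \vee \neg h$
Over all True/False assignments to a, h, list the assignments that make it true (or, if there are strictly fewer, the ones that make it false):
is always true.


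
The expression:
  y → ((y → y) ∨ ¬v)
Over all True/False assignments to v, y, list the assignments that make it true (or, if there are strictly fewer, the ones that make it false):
is always true.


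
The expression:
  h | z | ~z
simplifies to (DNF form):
True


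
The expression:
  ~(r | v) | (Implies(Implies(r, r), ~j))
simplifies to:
~j | (~r & ~v)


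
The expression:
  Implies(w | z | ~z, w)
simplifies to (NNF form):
w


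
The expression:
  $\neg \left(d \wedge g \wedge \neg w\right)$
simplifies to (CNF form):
$w \vee \neg d \vee \neg g$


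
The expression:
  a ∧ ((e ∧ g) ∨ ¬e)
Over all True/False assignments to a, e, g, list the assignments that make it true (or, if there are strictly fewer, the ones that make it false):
is true only for:
  a=True, e=False, g=False;
  a=True, e=False, g=True;
  a=True, e=True, g=True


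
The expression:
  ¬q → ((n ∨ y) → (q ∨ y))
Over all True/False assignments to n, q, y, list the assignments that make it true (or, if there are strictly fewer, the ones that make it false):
is false only for:
  n=True, q=False, y=False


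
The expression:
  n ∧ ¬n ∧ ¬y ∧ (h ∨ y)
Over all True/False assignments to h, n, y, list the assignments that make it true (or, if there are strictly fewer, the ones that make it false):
is never true.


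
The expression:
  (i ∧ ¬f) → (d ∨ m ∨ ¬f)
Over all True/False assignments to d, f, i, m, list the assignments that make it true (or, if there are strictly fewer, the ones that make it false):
is always true.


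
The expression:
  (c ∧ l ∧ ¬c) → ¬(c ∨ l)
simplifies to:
True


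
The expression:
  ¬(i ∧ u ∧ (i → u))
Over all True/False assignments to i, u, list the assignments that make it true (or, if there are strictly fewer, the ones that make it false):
is false only for:
  i=True, u=True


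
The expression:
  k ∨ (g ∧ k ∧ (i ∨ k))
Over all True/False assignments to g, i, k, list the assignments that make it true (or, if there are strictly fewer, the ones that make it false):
is true only for:
  g=False, i=False, k=True;
  g=False, i=True, k=True;
  g=True, i=False, k=True;
  g=True, i=True, k=True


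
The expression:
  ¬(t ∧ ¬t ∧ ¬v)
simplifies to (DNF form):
True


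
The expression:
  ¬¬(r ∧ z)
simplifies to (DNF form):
r ∧ z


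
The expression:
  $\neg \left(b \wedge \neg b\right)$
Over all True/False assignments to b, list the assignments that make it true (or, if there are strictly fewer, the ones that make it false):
is always true.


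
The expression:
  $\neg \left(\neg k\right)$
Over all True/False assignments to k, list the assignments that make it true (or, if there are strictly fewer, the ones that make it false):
is true only for:
  k=True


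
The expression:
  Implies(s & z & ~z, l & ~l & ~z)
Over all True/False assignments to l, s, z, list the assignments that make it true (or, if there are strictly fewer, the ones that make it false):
is always true.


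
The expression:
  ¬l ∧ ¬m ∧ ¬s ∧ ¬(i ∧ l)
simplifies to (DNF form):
¬l ∧ ¬m ∧ ¬s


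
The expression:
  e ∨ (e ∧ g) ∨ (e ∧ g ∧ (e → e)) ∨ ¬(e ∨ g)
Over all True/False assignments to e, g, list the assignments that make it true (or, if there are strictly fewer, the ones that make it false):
is false only for:
  e=False, g=True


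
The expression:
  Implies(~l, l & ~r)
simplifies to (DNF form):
l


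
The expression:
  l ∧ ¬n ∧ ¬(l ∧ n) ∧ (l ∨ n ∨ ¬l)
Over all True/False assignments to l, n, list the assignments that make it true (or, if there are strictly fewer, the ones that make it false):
is true only for:
  l=True, n=False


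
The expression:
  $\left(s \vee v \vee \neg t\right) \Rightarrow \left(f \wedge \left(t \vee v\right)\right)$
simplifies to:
$\left(f \vee \neg s\right) \wedge \left(f \vee \neg v\right) \wedge \left(t \vee v\right)$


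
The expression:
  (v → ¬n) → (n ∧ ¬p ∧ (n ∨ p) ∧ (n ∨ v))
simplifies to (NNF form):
n ∧ (v ∨ ¬p)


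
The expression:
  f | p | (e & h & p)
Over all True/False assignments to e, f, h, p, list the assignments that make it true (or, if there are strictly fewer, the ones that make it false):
is false only for:
  e=False, f=False, h=False, p=False;
  e=False, f=False, h=True, p=False;
  e=True, f=False, h=False, p=False;
  e=True, f=False, h=True, p=False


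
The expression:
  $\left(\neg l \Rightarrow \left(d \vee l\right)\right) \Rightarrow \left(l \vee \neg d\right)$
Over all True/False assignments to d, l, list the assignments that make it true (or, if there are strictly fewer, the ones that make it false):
is false only for:
  d=True, l=False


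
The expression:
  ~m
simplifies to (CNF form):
~m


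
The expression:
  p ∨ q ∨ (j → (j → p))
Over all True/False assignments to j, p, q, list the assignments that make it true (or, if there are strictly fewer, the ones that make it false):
is false only for:
  j=True, p=False, q=False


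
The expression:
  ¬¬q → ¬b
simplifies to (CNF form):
¬b ∨ ¬q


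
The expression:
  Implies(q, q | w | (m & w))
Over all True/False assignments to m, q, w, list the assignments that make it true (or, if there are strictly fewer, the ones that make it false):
is always true.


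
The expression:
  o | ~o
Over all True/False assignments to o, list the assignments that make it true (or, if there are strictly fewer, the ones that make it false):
is always true.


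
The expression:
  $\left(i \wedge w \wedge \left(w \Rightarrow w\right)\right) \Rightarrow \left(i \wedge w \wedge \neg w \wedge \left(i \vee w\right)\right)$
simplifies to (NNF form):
$\neg i \vee \neg w$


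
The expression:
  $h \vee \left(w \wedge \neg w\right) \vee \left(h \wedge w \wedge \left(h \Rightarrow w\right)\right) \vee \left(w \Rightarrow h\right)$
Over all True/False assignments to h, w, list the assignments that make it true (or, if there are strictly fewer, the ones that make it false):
is false only for:
  h=False, w=True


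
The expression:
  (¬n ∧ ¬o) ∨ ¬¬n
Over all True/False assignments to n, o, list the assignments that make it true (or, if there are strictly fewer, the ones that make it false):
is false only for:
  n=False, o=True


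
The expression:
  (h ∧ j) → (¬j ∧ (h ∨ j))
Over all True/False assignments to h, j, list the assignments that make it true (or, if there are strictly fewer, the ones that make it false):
is false only for:
  h=True, j=True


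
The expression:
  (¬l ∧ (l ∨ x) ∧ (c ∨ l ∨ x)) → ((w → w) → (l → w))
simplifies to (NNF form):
True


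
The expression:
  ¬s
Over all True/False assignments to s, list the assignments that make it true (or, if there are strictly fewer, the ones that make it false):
is true only for:
  s=False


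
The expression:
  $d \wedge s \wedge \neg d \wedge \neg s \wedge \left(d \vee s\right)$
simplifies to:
$\text{False}$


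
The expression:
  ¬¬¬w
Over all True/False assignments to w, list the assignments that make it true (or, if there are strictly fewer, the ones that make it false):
is true only for:
  w=False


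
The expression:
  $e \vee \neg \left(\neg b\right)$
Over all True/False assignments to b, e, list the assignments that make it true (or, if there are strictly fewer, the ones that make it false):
is false only for:
  b=False, e=False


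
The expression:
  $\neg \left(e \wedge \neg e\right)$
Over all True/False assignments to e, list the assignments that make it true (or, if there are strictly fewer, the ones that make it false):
is always true.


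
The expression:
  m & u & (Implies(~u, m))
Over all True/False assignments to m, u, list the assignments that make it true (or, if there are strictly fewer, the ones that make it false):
is true only for:
  m=True, u=True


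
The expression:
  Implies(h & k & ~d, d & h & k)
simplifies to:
d | ~h | ~k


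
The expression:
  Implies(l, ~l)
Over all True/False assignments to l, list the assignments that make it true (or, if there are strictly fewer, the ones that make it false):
is true only for:
  l=False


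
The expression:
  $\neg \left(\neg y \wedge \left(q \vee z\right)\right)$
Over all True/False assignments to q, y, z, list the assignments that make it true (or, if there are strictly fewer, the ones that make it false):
is false only for:
  q=False, y=False, z=True;
  q=True, y=False, z=False;
  q=True, y=False, z=True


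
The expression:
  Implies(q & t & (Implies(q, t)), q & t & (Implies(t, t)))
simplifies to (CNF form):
True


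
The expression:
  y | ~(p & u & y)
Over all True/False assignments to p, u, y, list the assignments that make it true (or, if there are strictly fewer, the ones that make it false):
is always true.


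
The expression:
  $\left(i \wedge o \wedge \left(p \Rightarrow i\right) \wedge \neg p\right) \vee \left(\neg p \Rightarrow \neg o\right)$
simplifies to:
$i \vee p \vee \neg o$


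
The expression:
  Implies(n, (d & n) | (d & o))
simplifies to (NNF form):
d | ~n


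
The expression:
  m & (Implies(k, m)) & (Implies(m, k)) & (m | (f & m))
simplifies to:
k & m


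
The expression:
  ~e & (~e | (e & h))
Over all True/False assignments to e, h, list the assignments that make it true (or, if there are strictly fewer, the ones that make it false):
is true only for:
  e=False, h=False;
  e=False, h=True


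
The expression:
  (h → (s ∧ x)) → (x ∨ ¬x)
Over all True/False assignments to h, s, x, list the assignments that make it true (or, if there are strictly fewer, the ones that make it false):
is always true.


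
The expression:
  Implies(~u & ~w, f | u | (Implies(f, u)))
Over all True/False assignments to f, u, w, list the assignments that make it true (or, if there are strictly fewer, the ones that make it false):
is always true.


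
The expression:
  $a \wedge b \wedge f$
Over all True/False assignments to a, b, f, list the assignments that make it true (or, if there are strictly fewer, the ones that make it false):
is true only for:
  a=True, b=True, f=True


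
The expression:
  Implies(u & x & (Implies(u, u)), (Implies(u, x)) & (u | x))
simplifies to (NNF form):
True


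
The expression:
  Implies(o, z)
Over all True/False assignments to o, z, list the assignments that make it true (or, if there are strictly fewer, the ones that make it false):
is false only for:
  o=True, z=False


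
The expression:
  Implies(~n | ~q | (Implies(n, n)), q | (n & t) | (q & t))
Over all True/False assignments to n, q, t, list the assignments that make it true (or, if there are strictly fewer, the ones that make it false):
is false only for:
  n=False, q=False, t=False;
  n=False, q=False, t=True;
  n=True, q=False, t=False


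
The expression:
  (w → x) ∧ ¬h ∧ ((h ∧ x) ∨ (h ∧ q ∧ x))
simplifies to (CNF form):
False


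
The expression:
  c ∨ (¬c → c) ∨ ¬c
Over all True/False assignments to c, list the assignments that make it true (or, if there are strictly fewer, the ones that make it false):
is always true.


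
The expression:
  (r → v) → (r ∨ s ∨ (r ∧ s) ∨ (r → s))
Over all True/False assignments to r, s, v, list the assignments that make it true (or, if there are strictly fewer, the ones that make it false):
is always true.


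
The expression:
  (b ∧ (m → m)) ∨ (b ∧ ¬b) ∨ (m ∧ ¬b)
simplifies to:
b ∨ m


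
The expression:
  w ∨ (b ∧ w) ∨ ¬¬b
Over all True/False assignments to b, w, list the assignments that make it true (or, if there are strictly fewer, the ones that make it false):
is false only for:
  b=False, w=False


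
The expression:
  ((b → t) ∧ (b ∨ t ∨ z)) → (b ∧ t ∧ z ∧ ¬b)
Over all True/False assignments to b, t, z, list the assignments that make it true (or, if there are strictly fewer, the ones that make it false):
is true only for:
  b=False, t=False, z=False;
  b=True, t=False, z=False;
  b=True, t=False, z=True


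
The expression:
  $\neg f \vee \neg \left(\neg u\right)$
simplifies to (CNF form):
$u \vee \neg f$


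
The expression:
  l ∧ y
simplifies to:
l ∧ y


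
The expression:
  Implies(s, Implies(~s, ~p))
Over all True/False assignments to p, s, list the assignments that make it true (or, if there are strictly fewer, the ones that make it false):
is always true.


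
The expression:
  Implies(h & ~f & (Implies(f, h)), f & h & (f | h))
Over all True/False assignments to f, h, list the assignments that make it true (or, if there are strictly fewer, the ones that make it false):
is false only for:
  f=False, h=True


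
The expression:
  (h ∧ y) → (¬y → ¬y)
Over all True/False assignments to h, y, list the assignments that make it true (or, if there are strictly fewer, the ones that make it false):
is always true.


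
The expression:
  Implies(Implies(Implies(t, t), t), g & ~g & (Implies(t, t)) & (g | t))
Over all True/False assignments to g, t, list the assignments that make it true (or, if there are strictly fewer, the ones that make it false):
is true only for:
  g=False, t=False;
  g=True, t=False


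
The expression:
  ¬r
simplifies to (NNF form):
¬r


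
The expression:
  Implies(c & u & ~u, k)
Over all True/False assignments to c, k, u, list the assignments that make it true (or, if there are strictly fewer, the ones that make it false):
is always true.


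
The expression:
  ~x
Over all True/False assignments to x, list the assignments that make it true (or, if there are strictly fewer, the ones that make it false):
is true only for:
  x=False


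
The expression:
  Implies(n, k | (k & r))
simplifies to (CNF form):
k | ~n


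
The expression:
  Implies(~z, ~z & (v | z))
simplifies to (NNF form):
v | z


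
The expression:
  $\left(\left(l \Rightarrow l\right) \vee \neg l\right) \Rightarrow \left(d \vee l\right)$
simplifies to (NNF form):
$d \vee l$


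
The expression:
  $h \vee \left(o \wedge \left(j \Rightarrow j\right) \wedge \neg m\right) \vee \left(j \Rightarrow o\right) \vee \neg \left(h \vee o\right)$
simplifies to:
$\text{True}$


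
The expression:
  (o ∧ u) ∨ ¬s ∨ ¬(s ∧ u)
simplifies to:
o ∨ ¬s ∨ ¬u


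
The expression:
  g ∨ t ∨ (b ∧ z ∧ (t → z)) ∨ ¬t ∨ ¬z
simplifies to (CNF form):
True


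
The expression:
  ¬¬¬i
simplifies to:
¬i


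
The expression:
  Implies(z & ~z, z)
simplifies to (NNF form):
True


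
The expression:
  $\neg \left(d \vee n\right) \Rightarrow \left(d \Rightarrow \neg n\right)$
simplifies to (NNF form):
$\text{True}$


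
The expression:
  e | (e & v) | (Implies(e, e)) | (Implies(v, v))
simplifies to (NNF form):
True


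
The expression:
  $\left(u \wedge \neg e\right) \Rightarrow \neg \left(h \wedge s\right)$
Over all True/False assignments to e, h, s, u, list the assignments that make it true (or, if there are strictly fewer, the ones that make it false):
is false only for:
  e=False, h=True, s=True, u=True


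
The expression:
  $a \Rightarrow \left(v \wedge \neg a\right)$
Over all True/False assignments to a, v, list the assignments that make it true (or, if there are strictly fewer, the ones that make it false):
is true only for:
  a=False, v=False;
  a=False, v=True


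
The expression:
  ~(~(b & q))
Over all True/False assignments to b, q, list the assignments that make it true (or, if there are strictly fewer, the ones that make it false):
is true only for:
  b=True, q=True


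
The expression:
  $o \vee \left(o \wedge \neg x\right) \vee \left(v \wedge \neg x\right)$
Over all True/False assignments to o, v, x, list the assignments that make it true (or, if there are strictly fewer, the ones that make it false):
is false only for:
  o=False, v=False, x=False;
  o=False, v=False, x=True;
  o=False, v=True, x=True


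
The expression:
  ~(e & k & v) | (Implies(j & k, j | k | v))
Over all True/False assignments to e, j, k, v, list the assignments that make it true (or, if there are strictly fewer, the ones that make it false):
is always true.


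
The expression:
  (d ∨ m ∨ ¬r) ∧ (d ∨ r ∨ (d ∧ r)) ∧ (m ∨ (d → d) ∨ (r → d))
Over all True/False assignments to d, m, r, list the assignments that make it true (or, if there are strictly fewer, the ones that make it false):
is false only for:
  d=False, m=False, r=False;
  d=False, m=False, r=True;
  d=False, m=True, r=False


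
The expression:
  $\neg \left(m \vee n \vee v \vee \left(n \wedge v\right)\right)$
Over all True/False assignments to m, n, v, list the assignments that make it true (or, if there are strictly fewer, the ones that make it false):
is true only for:
  m=False, n=False, v=False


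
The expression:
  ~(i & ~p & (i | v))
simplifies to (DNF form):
p | ~i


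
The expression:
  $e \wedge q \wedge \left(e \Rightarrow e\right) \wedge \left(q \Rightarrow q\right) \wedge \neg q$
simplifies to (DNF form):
$\text{False}$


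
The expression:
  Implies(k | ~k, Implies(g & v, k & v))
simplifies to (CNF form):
k | ~g | ~v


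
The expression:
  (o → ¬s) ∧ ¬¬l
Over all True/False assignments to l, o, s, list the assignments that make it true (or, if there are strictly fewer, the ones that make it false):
is true only for:
  l=True, o=False, s=False;
  l=True, o=False, s=True;
  l=True, o=True, s=False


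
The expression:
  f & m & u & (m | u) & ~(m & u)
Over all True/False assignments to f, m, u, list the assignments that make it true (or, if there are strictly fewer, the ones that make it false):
is never true.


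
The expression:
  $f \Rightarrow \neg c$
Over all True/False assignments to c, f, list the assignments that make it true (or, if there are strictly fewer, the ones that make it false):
is false only for:
  c=True, f=True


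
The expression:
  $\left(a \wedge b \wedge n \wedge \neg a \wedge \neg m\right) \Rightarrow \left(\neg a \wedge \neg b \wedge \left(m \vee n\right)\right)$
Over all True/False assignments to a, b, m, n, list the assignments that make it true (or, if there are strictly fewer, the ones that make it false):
is always true.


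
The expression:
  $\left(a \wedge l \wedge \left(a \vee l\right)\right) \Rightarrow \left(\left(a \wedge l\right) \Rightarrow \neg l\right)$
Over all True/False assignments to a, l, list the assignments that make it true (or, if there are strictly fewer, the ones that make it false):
is false only for:
  a=True, l=True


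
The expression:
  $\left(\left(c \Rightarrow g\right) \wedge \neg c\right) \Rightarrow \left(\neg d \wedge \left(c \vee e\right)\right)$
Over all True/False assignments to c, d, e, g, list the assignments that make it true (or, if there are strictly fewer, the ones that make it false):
is false only for:
  c=False, d=False, e=False, g=False;
  c=False, d=False, e=False, g=True;
  c=False, d=True, e=False, g=False;
  c=False, d=True, e=False, g=True;
  c=False, d=True, e=True, g=False;
  c=False, d=True, e=True, g=True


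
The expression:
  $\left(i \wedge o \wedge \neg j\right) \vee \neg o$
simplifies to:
$\left(i \wedge \neg j\right) \vee \neg o$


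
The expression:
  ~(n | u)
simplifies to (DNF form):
~n & ~u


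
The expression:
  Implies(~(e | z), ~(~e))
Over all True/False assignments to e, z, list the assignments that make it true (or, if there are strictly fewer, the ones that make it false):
is false only for:
  e=False, z=False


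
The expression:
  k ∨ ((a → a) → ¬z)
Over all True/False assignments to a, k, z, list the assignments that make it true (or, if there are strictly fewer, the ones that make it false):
is false only for:
  a=False, k=False, z=True;
  a=True, k=False, z=True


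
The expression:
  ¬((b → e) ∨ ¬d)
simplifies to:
b ∧ d ∧ ¬e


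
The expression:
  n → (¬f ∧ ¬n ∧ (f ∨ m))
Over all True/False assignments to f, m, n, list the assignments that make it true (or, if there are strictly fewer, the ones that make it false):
is true only for:
  f=False, m=False, n=False;
  f=False, m=True, n=False;
  f=True, m=False, n=False;
  f=True, m=True, n=False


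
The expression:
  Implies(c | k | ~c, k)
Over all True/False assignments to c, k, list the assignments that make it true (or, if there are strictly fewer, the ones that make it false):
is true only for:
  c=False, k=True;
  c=True, k=True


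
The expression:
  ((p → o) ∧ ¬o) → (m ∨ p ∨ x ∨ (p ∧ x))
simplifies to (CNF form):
m ∨ o ∨ p ∨ x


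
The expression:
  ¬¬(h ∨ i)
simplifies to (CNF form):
h ∨ i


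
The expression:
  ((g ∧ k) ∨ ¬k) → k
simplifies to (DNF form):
k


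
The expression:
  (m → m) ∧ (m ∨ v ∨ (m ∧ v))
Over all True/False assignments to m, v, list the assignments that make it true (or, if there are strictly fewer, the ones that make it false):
is false only for:
  m=False, v=False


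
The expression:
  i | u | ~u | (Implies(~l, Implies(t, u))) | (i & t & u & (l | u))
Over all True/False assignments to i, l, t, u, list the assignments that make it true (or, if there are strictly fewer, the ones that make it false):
is always true.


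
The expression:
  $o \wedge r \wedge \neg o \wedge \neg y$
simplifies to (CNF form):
$\text{False}$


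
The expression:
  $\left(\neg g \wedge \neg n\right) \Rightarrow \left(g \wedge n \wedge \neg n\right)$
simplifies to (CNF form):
$g \vee n$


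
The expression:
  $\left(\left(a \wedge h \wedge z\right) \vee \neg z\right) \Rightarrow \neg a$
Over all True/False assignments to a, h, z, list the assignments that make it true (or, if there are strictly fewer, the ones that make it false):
is false only for:
  a=True, h=False, z=False;
  a=True, h=True, z=False;
  a=True, h=True, z=True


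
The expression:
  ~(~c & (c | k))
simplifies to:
c | ~k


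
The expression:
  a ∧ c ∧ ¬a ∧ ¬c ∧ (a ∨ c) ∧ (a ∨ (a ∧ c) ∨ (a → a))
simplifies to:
False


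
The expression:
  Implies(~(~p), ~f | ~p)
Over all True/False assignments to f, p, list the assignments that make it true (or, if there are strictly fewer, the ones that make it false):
is false only for:
  f=True, p=True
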